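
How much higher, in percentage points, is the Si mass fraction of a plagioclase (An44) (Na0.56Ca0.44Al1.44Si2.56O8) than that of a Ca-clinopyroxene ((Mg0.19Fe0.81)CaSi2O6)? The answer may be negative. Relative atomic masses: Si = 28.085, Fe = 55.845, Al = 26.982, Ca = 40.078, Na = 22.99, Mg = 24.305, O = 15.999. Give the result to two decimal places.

3.50 percentage points

M(Na0.56Ca0.44Al1.44Si2.56O8) = 269.252 g/mol, so wt% Si = 71.898/269.252 × 100 = 26.70%.
M((Mg0.19Fe0.81)CaSi2O6) = 242.094 g/mol, so wt% Si = 56.170/242.094 × 100 = 23.20%.
26.70 − 23.20 = 3.50 pp.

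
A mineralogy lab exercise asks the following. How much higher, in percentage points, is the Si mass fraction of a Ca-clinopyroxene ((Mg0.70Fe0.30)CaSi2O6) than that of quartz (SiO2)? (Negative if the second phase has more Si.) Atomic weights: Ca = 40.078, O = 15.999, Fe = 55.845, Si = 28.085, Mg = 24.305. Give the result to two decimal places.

-21.89 percentage points

Si in (Mg0.70Fe0.30)CaSi2O6: molar mass 226.009 g/mol; 2×28.085 = 56.170 g → 24.85 wt%.
Si in SiO2: molar mass 60.083 g/mol; 1×28.085 = 28.085 g → 46.74 wt%.
Difference = 24.85 − 46.74 = -21.89 percentage points.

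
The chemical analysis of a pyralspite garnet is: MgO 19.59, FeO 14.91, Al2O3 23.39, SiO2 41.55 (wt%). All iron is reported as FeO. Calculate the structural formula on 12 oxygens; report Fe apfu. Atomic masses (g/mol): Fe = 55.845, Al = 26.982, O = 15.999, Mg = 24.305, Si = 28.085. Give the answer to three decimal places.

MgO (M=40.304): mol = 0.48606; Mg = 0.48606, O = 0.48606.
FeO (M=71.844): mol = 0.20753; Fe = 0.20753, O = 0.20753.
Al2O3 (M=101.961): mol = 0.22940; Al = 0.45880, O = 0.68820.
SiO2 (M=60.083): mol = 0.69154; Si = 0.69154, O = 1.38308.
ΣO = 2.76487; factor = 12/ΣO = 4.34017.
Fe apfu = 0.20753 × 4.34017 = 0.901.

0.901 Fe apfu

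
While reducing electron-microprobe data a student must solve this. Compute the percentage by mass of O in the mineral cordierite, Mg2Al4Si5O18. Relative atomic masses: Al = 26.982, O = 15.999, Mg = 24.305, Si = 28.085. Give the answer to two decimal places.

M(Mg2Al4Si5O18) = 584.945 g/mol.
O contributes 18 × 15.999 = 287.982 g per mole.
287.982/584.945 = 0.4923 → 49.23%.

49.23 mass %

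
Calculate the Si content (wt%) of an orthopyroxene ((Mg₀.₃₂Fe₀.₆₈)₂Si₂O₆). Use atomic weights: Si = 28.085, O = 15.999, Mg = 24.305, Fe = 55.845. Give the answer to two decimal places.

M((Mg₀.₃₂Fe₀.₆₈)₂Si₂O₆) = 243.668 g/mol.
Si contributes 2 × 28.085 = 56.170 g per mole.
56.170/243.668 = 0.2305 → 23.05%.

23.05 wt%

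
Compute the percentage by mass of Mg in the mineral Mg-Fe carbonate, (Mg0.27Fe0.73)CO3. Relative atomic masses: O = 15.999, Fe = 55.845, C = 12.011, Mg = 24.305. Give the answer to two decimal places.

6.11 wt%

Formula mass = 0.27×24.305 + 0.73×55.845 + 1×12.011 + 3×15.999 = 107.337 g/mol, of which 6.562 g is Mg.
So Mg makes up 6.562/107.337 = 0.0611 of the mass, i.e. 6.11%.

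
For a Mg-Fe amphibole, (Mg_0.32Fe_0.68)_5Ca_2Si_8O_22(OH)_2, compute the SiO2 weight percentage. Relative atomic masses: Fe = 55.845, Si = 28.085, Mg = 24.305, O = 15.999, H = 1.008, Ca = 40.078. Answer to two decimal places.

52.27 wt%

Formula mass = 919.589 g/mol.
8 Si → 8.0000 mol SiO2 per formula unit; M(SiO2) = 60.083, so SiO2 mass = 480.664 g.
480.664/919.589 × 100 = 52.27 wt%.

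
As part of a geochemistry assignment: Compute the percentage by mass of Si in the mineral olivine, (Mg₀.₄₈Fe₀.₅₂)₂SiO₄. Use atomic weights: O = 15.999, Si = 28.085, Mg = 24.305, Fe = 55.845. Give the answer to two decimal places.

Formula mass = 0.96×24.305 + 1.04×55.845 + 1×28.085 + 4×15.999 = 173.493 g/mol, of which 28.085 g is Si.
So Si makes up 28.085/173.493 = 0.1619 of the mass, i.e. 16.19%.

16.19 wt%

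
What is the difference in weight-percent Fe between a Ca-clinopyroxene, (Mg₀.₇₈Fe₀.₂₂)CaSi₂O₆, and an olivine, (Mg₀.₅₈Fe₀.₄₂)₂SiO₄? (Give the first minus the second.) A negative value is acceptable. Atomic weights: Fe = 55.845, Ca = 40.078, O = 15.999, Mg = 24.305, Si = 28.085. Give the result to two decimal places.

-22.56 percentage points

First mineral: 12.286 g Fe in 223.486 g formula = 5.50 wt% Fe.
Second mineral: 46.910 g Fe in 167.185 g formula = 28.06 wt% Fe.
5.50% − 28.06% gives a difference of -22.56 percentage points.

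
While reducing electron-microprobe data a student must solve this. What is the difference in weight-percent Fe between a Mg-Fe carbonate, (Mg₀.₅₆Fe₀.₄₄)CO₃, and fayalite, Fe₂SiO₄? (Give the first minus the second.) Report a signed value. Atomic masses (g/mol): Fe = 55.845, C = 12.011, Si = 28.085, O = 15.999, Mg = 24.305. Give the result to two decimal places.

-29.79 percentage points

First mineral: 24.572 g Fe in 98.191 g formula = 25.02 wt% Fe.
Second mineral: 111.690 g Fe in 203.771 g formula = 54.81 wt% Fe.
25.02% − 54.81% gives a difference of -29.79 percentage points.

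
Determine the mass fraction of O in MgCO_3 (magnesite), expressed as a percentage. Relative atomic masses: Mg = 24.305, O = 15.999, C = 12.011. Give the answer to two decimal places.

56.93 mass %

Molar mass of MgCO_3: 1*24.305 + 1*12.011 + 3*15.999 = 84.313 g/mol.
Mass of O per formula unit: 3 × 15.999 = 47.997 g.
Weight fraction O = 47.997 / 84.313 = 0.5693.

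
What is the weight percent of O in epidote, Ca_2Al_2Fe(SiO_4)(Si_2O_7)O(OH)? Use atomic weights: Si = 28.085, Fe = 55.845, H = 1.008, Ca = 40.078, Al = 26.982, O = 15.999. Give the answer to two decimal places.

Molar mass of Ca_2Al_2Fe(SiO_4)(Si_2O_7)O(OH): 2×40.078 + 2×26.982 + 1×55.845 + 3×28.085 + 13×15.999 + 1×1.008 = 483.215 g/mol.
Mass of O per formula unit: 13 × 15.999 = 207.987 g.
Weight fraction O = 207.987 / 483.215 = 0.4304.

43.04 mass %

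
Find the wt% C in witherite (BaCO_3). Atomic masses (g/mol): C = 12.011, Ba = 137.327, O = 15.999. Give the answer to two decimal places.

6.09 wt%

Formula mass = 1×137.327 + 1×12.011 + 3×15.999 = 197.335 g/mol, of which 12.011 g is C.
So C makes up 12.011/197.335 = 0.0609 of the mass, i.e. 6.09%.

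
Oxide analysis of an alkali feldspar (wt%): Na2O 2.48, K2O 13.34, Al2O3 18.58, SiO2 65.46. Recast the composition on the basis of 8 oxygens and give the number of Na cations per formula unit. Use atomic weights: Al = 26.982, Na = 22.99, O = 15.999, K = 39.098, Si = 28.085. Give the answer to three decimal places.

2.48 wt% Na2O ÷ 61.979 g/mol = 0.04001 mol, giving 0.08002 Na and 0.04001 O.
13.34 wt% K2O ÷ 94.195 g/mol = 0.14162 mol, giving 0.28324 K and 0.14162 O.
18.58 wt% Al2O3 ÷ 101.961 g/mol = 0.18223 mol, giving 0.36446 Al and 0.54669 O.
65.46 wt% SiO2 ÷ 60.083 g/mol = 1.08949 mol, giving 1.08949 Si and 2.17898 O.
Oxygen sums to 2.90730; scaling by 8/2.90730 = 2.75169 puts the formula on 8 O.
Na: 0.08002 × 2.75169 = 0.220 atoms per formula unit.

0.220 Na apfu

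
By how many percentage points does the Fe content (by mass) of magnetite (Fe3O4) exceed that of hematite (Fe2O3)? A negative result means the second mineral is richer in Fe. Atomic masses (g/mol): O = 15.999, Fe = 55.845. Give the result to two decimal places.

2.42 percentage points

M(Fe3O4) = 231.531 g/mol, so wt% Fe = 167.535/231.531 × 100 = 72.36%.
M(Fe2O3) = 159.687 g/mol, so wt% Fe = 111.690/159.687 × 100 = 69.94%.
72.36 − 69.94 = 2.42 pp.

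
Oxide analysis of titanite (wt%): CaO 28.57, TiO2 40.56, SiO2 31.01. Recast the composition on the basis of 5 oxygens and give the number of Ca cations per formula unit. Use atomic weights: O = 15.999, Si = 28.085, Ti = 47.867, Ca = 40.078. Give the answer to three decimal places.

0.996 Ca apfu

28.57 wt% CaO ÷ 56.077 g/mol = 0.50948 mol, giving 0.50948 Ca and 0.50948 O.
40.56 wt% TiO2 ÷ 79.865 g/mol = 0.50786 mol, giving 0.50786 Ti and 1.01572 O.
31.01 wt% SiO2 ÷ 60.083 g/mol = 0.51612 mol, giving 0.51612 Si and 1.03224 O.
Oxygen sums to 2.55744; scaling by 5/2.55744 = 1.95508 puts the formula on 5 O.
Ca: 0.50948 × 1.95508 = 0.996 atoms per formula unit.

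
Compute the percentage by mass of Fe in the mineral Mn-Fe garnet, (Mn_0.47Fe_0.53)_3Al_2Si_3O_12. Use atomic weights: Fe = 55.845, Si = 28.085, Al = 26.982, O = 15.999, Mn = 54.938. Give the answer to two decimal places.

M((Mn_0.47Fe_0.53)_3Al_2Si_3O_12) = 496.463 g/mol.
Fe contributes 1.59 × 55.845 = 88.794 g per mole.
88.794/496.463 = 0.1789 → 17.89%.

17.89 weight percent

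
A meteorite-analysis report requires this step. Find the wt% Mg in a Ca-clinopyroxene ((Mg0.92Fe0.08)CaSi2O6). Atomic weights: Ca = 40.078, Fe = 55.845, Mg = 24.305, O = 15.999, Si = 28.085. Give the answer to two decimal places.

10.21 mass %

Formula mass = 0.92×24.305 + 0.08×55.845 + 1×40.078 + 2×28.085 + 6×15.999 = 219.070 g/mol, of which 22.361 g is Mg.
So Mg makes up 22.361/219.070 = 0.1021 of the mass, i.e. 10.21%.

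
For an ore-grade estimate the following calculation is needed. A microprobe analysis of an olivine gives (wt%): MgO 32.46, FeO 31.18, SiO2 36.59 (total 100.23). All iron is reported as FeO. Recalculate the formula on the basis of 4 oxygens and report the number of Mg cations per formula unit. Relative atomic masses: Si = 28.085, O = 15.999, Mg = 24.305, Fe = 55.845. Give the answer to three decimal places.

MgO (M=40.304): mol = 0.80538; Mg = 0.80538, O = 0.80538.
FeO (M=71.844): mol = 0.43400; Fe = 0.43400, O = 0.43400.
SiO2 (M=60.083): mol = 0.60899; Si = 0.60899, O = 1.21798.
ΣO = 2.45736; factor = 4/ΣO = 1.62776.
Mg apfu = 0.80538 × 1.62776 = 1.311.

1.311 Mg apfu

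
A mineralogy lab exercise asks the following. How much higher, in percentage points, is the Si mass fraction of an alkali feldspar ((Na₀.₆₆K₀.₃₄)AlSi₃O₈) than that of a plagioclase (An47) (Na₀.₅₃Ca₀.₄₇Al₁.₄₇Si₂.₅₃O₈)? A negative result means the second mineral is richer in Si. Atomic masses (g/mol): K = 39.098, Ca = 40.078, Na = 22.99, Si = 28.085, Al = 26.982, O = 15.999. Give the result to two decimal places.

5.13 percentage points

M((Na₀.₆₆K₀.₃₄)AlSi₃O₈) = 267.696 g/mol, so wt% Si = 84.255/267.696 × 100 = 31.47%.
M(Na₀.₅₃Ca₀.₄₇Al₁.₄₇Si₂.₅₃O₈) = 269.732 g/mol, so wt% Si = 71.055/269.732 × 100 = 26.34%.
31.47 − 26.34 = 5.13 pp.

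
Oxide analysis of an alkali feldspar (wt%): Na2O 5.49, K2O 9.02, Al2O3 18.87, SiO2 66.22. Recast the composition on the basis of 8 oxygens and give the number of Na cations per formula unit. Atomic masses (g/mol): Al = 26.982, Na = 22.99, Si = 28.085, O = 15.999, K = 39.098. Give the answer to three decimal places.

0.481 Na apfu

Na2O: 5.49/61.979 = 0.08858 mol → 0.17716 mol Na, 0.08858 mol O.
K2O: 9.02/94.195 = 0.09576 mol → 0.19152 mol K, 0.09576 mol O.
Al2O3: 18.87/101.961 = 0.18507 mol → 0.37014 mol Al, 0.55521 mol O.
SiO2: 66.22/60.083 = 1.10214 mol → 1.10214 mol Si, 2.20428 mol O.
Total oxygen = 2.94383 mol. Normalization factor = 8/2.94383 = 2.71755.
Na per 8 O = 0.17716 × 2.71755 = 0.481.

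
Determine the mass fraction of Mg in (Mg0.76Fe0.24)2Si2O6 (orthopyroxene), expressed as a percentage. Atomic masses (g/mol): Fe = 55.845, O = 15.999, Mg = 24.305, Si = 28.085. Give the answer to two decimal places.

17.11 wt%

Formula mass = 1.52×24.305 + 0.48×55.845 + 2×28.085 + 6×15.999 = 215.913 g/mol, of which 36.944 g is Mg.
So Mg makes up 36.944/215.913 = 0.1711 of the mass, i.e. 17.11%.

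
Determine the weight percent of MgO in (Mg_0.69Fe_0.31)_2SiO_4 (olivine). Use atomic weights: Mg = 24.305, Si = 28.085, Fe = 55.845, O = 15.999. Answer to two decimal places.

34.71 wt%

Molar mass of (Mg_0.69Fe_0.31)_2SiO_4 = 1.38*24.305 + 0.62*55.845 + 1*28.085 + 4*15.999 = 160.246 g/mol.
Each formula unit contains 1.38 Mg, equivalent to 1.38/1 = 1.3800 mol MgO.
M(MgO) = 1×24.305 + 1×15.999 = 40.304 g/mol.
Mass of MgO per formula unit = 1.3800 × 40.304 = 55.620 g.
MgO wt% = 55.620 / 160.246 × 100 = 34.71%.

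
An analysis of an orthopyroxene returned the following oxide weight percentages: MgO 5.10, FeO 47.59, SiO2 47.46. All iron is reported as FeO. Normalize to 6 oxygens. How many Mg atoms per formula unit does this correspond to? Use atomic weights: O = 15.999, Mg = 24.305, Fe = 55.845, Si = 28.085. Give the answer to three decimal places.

0.321 Mg apfu

5.10 wt% MgO ÷ 40.304 g/mol = 0.12654 mol, giving 0.12654 Mg and 0.12654 O.
47.59 wt% FeO ÷ 71.844 g/mol = 0.66241 mol, giving 0.66241 Fe and 0.66241 O.
47.46 wt% SiO2 ÷ 60.083 g/mol = 0.78991 mol, giving 0.78991 Si and 1.57982 O.
Oxygen sums to 2.36877; scaling by 6/2.36877 = 2.53296 puts the formula on 6 O.
Mg: 0.12654 × 2.53296 = 0.321 atoms per formula unit.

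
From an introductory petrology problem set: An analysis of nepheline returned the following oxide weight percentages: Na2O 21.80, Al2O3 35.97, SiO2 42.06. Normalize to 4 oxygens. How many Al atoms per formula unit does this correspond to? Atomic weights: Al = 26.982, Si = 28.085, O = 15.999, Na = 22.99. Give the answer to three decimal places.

1.004 Al apfu

Na2O: 21.80/61.979 = 0.35173 mol → 0.70346 mol Na, 0.35173 mol O.
Al2O3: 35.97/101.961 = 0.35278 mol → 0.70556 mol Al, 1.05834 mol O.
SiO2: 42.06/60.083 = 0.70003 mol → 0.70003 mol Si, 1.40006 mol O.
Total oxygen = 2.81013 mol. Normalization factor = 4/2.81013 = 1.42342.
Al per 4 O = 0.70556 × 1.42342 = 1.004.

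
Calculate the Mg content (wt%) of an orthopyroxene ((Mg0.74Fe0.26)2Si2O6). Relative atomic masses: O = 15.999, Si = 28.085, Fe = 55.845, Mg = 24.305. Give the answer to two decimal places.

M((Mg0.74Fe0.26)2Si2O6) = 217.175 g/mol.
Mg contributes 1.48 × 24.305 = 35.971 g per mole.
35.971/217.175 = 0.1656 → 16.56%.

16.56 wt%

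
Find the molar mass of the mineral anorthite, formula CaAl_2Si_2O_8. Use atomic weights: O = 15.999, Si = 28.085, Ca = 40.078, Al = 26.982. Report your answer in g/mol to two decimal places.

M = 1*40.078 + 2*26.982 + 2*28.085 + 8*15.999

278.20 g/mol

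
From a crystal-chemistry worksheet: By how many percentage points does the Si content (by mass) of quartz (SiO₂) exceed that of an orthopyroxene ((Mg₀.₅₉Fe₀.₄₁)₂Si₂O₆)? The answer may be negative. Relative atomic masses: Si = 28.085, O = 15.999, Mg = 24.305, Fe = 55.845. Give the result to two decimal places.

Si in SiO₂: molar mass 60.083 g/mol; 1×28.085 = 28.085 g → 46.74 wt%.
Si in (Mg₀.₅₉Fe₀.₄₁)₂Si₂O₆: molar mass 226.637 g/mol; 2×28.085 = 56.170 g → 24.78 wt%.
Difference = 46.74 − 24.78 = 21.96 percentage points.

21.96 percentage points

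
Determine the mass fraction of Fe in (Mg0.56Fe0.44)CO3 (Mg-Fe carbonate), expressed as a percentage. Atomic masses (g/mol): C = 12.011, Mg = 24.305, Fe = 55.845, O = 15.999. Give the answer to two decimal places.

25.02 mass %

Formula mass = 0.56·24.305 + 0.44·55.845 + 1·12.011 + 3·15.999 = 98.191 g/mol, of which 24.572 g is Fe.
So Fe makes up 24.572/98.191 = 0.2502 of the mass, i.e. 25.02%.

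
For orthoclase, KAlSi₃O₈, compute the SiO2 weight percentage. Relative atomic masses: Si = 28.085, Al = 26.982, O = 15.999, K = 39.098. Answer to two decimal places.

64.76 wt%

Formula mass = 278.327 g/mol.
3 Si → 3.0000 mol SiO2 per formula unit; M(SiO2) = 60.083, so SiO2 mass = 180.249 g.
180.249/278.327 × 100 = 64.76 wt%.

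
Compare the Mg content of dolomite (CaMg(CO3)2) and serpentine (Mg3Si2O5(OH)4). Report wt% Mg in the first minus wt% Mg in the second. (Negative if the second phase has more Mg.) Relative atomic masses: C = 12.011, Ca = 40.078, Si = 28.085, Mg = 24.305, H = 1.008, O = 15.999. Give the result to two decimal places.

M(CaMg(CO3)2) = 184.399 g/mol, so wt% Mg = 24.305/184.399 × 100 = 13.18%.
M(Mg3Si2O5(OH)4) = 277.108 g/mol, so wt% Mg = 72.915/277.108 × 100 = 26.31%.
13.18 − 26.31 = -13.13 pp.

-13.13 percentage points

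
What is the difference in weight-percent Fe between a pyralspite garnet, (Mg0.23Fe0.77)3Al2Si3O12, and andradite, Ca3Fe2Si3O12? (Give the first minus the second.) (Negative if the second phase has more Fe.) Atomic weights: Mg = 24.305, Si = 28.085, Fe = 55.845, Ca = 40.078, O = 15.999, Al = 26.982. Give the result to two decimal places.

5.12 percentage points

First mineral: 129.002 g Fe in 475.979 g formula = 27.10 wt% Fe.
Second mineral: 111.690 g Fe in 508.167 g formula = 21.98 wt% Fe.
27.10% − 21.98% gives a difference of 5.12 percentage points.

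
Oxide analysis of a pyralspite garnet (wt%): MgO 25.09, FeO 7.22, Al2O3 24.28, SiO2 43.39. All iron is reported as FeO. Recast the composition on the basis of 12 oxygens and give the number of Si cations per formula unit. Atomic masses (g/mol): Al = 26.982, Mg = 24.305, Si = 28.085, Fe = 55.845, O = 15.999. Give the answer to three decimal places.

MgO: 25.09/40.304 = 0.62252 mol → 0.62252 mol Mg, 0.62252 mol O.
FeO: 7.22/71.844 = 0.10050 mol → 0.10050 mol Fe, 0.10050 mol O.
Al2O3: 24.28/101.961 = 0.23813 mol → 0.47626 mol Al, 0.71439 mol O.
SiO2: 43.39/60.083 = 0.72217 mol → 0.72217 mol Si, 1.44434 mol O.
Total oxygen = 2.88175 mol. Normalization factor = 12/2.88175 = 4.16414.
Si per 12 O = 0.72217 × 4.16414 = 3.007.

3.007 Si apfu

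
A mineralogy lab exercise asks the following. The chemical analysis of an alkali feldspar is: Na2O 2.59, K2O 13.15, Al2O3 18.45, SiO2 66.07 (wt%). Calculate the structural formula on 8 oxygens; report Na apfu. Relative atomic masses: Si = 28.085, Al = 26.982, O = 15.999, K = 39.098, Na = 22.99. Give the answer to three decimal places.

0.229 Na apfu

2.59 wt% Na2O ÷ 61.979 g/mol = 0.04179 mol, giving 0.08358 Na and 0.04179 O.
13.15 wt% K2O ÷ 94.195 g/mol = 0.13960 mol, giving 0.27920 K and 0.13960 O.
18.45 wt% Al2O3 ÷ 101.961 g/mol = 0.18095 mol, giving 0.36190 Al and 0.54285 O.
66.07 wt% SiO2 ÷ 60.083 g/mol = 1.09965 mol, giving 1.09965 Si and 2.19930 O.
Oxygen sums to 2.92354; scaling by 8/2.92354 = 2.73641 puts the formula on 8 O.
Na: 0.08358 × 2.73641 = 0.229 atoms per formula unit.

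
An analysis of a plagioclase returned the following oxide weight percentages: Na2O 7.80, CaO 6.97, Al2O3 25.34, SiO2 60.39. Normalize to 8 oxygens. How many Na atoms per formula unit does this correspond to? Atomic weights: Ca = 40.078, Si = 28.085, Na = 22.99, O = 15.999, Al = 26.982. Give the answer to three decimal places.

0.670 Na apfu

Na2O: 7.80/61.979 = 0.12585 mol → 0.25170 mol Na, 0.12585 mol O.
CaO: 6.97/56.077 = 0.12429 mol → 0.12429 mol Ca, 0.12429 mol O.
Al2O3: 25.34/101.961 = 0.24853 mol → 0.49706 mol Al, 0.74559 mol O.
SiO2: 60.39/60.083 = 1.00511 mol → 1.00511 mol Si, 2.01022 mol O.
Total oxygen = 3.00595 mol. Normalization factor = 8/3.00595 = 2.66139.
Na per 8 O = 0.25170 × 2.66139 = 0.670.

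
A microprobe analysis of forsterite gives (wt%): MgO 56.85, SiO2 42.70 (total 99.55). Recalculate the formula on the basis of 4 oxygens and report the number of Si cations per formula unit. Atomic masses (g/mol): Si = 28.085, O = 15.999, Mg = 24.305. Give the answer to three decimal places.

MgO (M=40.304): mol = 1.41053; Mg = 1.41053, O = 1.41053.
SiO2 (M=60.083): mol = 0.71068; Si = 0.71068, O = 1.42136.
ΣO = 2.83189; factor = 4/ΣO = 1.41248.
Si apfu = 0.71068 × 1.41248 = 1.004.

1.004 Si apfu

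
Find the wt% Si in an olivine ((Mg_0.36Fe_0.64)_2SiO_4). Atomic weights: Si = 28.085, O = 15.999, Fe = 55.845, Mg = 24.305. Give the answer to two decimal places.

Molar mass of (Mg_0.36Fe_0.64)_2SiO_4: 0.72·24.305 + 1.28·55.845 + 1·28.085 + 4·15.999 = 181.062 g/mol.
Mass of Si per formula unit: 1 × 28.085 = 28.085 g.
Weight fraction Si = 28.085 / 181.062 = 0.1551.

15.51 mass %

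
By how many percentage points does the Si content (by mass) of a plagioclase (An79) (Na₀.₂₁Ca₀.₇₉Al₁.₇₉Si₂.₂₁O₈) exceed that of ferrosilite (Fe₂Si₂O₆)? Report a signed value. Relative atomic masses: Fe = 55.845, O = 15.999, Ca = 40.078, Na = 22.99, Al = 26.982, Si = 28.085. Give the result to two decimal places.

Si in Na₀.₂₁Ca₀.₇₉Al₁.₇₉Si₂.₂₁O₈: molar mass 274.847 g/mol; 2.21×28.085 = 62.068 g → 22.58 wt%.
Si in Fe₂Si₂O₆: molar mass 263.854 g/mol; 2×28.085 = 56.170 g → 21.29 wt%.
Difference = 22.58 − 21.29 = 1.29 percentage points.

1.29 percentage points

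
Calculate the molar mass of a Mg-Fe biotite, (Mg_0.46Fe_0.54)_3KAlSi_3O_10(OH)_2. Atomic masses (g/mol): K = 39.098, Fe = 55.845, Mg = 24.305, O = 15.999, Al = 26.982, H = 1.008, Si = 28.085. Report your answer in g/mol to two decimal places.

468.35 g/mol

The formula mass is the sum 1.38×24.305 + 1.62×55.845 + 1×39.098 + 1×26.982 + 3×28.085 + 12×15.999 + 2×1.008.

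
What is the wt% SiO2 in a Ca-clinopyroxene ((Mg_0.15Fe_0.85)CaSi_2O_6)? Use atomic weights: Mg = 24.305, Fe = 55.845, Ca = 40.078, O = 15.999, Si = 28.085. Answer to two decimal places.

Formula mass = 243.356 g/mol.
2 Si → 2.0000 mol SiO2 per formula unit; M(SiO2) = 60.083, so SiO2 mass = 120.166 g.
120.166/243.356 × 100 = 49.38 wt%.

49.38 wt%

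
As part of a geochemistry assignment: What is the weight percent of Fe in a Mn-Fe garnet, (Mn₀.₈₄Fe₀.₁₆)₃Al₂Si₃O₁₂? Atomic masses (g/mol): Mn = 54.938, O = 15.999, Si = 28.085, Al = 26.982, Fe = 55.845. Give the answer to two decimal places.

M((Mn₀.₈₄Fe₀.₁₆)₃Al₂Si₃O₁₂) = 495.456 g/mol.
Fe contributes 0.48 × 55.845 = 26.806 g per mole.
26.806/495.456 = 0.0541 → 5.41%.

5.41 weight percent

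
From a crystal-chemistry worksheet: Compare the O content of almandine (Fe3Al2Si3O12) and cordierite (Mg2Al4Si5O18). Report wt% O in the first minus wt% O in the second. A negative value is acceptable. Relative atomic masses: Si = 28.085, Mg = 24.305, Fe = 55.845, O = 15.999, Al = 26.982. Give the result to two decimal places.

M(Fe3Al2Si3O12) = 497.742 g/mol, so wt% O = 191.988/497.742 × 100 = 38.57%.
M(Mg2Al4Si5O18) = 584.945 g/mol, so wt% O = 287.982/584.945 × 100 = 49.23%.
38.57 − 49.23 = -10.66 pp.

-10.66 percentage points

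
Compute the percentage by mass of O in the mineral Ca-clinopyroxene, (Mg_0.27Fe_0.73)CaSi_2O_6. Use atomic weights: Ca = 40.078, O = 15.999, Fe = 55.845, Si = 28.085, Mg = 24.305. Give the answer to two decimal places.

Molar mass of (Mg_0.27Fe_0.73)CaSi_2O_6: 0.27×24.305 + 0.73×55.845 + 1×40.078 + 2×28.085 + 6×15.999 = 239.571 g/mol.
Mass of O per formula unit: 6 × 15.999 = 95.994 g.
Weight fraction O = 95.994 / 239.571 = 0.4007.

40.07 mass %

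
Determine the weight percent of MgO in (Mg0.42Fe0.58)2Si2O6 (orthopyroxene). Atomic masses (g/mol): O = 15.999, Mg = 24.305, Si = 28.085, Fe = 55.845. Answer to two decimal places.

M((Mg0.42Fe0.58)2Si2O6) = 237.360 g/mol; M(MgO) = 40.304 g/mol.
Moles MgO per formula unit = 0.84 Mg ÷ 1 = 0.8400.
MgO fraction = (0.8400 × 40.304) / 237.360 = 33.855/237.360 = 0.1426.

14.26 wt%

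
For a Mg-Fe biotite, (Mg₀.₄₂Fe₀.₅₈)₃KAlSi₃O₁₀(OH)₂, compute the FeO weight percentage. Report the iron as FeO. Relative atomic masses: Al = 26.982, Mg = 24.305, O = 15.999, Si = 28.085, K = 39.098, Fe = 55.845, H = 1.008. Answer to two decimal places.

Molar mass of (Mg₀.₄₂Fe₀.₅₈)₃KAlSi₃O₁₀(OH)₂ = 1.26·24.305 + 1.74·55.845 + 1·39.098 + 1·26.982 + 3·28.085 + 12·15.999 + 2·1.008 = 472.134 g/mol.
Each formula unit contains 1.74 Fe, equivalent to 1.74/1 = 1.7400 mol FeO.
M(FeO) = 1×55.845 + 1×15.999 = 71.844 g/mol.
Mass of FeO per formula unit = 1.7400 × 71.844 = 125.009 g.
FeO wt% = 125.009 / 472.134 × 100 = 26.48%.

26.48 wt%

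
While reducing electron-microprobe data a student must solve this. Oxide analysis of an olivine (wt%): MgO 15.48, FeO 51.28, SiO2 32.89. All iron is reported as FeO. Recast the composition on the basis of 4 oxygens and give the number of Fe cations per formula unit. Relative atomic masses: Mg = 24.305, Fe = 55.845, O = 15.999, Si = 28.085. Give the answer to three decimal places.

15.48 wt% MgO ÷ 40.304 g/mol = 0.38408 mol, giving 0.38408 Mg and 0.38408 O.
51.28 wt% FeO ÷ 71.844 g/mol = 0.71377 mol, giving 0.71377 Fe and 0.71377 O.
32.89 wt% SiO2 ÷ 60.083 g/mol = 0.54741 mol, giving 0.54741 Si and 1.09482 O.
Oxygen sums to 2.19267; scaling by 4/2.19267 = 1.82426 puts the formula on 4 O.
Fe: 0.71377 × 1.82426 = 1.302 atoms per formula unit.

1.302 Fe apfu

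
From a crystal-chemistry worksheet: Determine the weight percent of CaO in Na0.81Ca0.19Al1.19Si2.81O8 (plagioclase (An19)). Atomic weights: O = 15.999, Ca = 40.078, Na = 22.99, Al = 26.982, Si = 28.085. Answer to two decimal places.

M(Na0.81Ca0.19Al1.19Si2.81O8) = 265.256 g/mol; M(CaO) = 56.077 g/mol.
Moles CaO per formula unit = 0.19 Ca ÷ 1 = 0.1900.
CaO fraction = (0.1900 × 56.077) / 265.256 = 10.655/265.256 = 0.0402.

4.02 wt%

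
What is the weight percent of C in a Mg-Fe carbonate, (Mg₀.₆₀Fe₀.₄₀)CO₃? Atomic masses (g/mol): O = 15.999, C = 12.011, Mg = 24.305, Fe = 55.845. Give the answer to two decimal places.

Formula mass = 0.60×24.305 + 0.40×55.845 + 1×12.011 + 3×15.999 = 96.929 g/mol, of which 12.011 g is C.
So C makes up 12.011/96.929 = 0.1239 of the mass, i.e. 12.39%.

12.39 weight percent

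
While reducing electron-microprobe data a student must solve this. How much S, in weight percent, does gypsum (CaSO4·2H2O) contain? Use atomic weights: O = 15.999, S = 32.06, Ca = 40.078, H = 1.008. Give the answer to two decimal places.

Molar mass of CaSO4·2H2O: 1×40.078 + 1×32.06 + 6×15.999 + 4×1.008 = 172.164 g/mol.
Mass of S per formula unit: 1 × 32.06 = 32.060 g.
Weight fraction S = 32.060 / 172.164 = 0.1862.

18.62 weight percent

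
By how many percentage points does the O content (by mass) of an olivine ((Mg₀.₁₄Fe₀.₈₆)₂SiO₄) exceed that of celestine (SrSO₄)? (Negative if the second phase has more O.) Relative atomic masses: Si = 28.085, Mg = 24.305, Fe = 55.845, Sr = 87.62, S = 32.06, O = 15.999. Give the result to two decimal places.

-2.01 percentage points

M((Mg₀.₁₄Fe₀.₈₆)₂SiO₄) = 194.940 g/mol, so wt% O = 63.996/194.940 × 100 = 32.83%.
M(SrSO₄) = 183.676 g/mol, so wt% O = 63.996/183.676 × 100 = 34.84%.
32.83 − 34.84 = -2.01 pp.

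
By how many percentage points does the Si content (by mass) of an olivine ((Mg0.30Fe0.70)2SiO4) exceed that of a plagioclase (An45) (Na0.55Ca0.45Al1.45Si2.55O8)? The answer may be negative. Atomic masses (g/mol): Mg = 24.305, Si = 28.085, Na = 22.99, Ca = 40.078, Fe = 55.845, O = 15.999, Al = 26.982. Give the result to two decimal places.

-11.39 percentage points

First mineral: 28.085 g Si in 184.847 g formula = 15.19 wt% Si.
Second mineral: 71.617 g Si in 269.412 g formula = 26.58 wt% Si.
15.19% − 26.58% gives a difference of -11.39 percentage points.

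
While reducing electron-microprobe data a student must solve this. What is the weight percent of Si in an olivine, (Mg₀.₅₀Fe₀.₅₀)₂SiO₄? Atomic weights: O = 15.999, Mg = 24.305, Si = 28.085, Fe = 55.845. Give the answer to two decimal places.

Formula mass = 1×24.305 + 1×55.845 + 1×28.085 + 4×15.999 = 172.231 g/mol, of which 28.085 g is Si.
So Si makes up 28.085/172.231 = 0.1631 of the mass, i.e. 16.31%.

16.31 mass %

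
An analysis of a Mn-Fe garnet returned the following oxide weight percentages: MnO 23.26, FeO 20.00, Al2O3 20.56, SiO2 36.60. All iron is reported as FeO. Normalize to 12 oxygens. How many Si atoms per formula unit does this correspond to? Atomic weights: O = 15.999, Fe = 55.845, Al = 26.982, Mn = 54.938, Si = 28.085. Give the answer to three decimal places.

MnO (M=70.937): mol = 0.32790; Mn = 0.32790, O = 0.32790.
FeO (M=71.844): mol = 0.27838; Fe = 0.27838, O = 0.27838.
Al2O3 (M=101.961): mol = 0.20165; Al = 0.40330, O = 0.60495.
SiO2 (M=60.083): mol = 0.60916; Si = 0.60916, O = 1.21832.
ΣO = 2.42955; factor = 12/ΣO = 4.93919.
Si apfu = 0.60916 × 4.93919 = 3.009.

3.009 Si apfu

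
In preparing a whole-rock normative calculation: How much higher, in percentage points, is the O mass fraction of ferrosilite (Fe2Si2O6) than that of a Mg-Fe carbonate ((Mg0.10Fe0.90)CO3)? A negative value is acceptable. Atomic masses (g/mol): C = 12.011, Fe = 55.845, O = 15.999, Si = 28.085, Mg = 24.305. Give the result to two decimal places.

First mineral: 95.994 g O in 263.854 g formula = 36.38 wt% O.
Second mineral: 47.997 g O in 112.699 g formula = 42.59 wt% O.
36.38% − 42.59% gives a difference of -6.21 percentage points.

-6.21 percentage points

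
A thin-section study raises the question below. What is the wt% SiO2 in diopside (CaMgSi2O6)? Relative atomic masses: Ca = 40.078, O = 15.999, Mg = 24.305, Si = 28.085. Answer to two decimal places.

55.49 wt%

Molar mass of CaMgSi2O6 = 1·40.078 + 1·24.305 + 2·28.085 + 6·15.999 = 216.547 g/mol.
Each formula unit contains 2 Si, equivalent to 2/1 = 2.0000 mol SiO2.
M(SiO2) = 1×28.085 + 2×15.999 = 60.083 g/mol.
Mass of SiO2 per formula unit = 2.0000 × 60.083 = 120.166 g.
SiO2 wt% = 120.166 / 216.547 × 100 = 55.49%.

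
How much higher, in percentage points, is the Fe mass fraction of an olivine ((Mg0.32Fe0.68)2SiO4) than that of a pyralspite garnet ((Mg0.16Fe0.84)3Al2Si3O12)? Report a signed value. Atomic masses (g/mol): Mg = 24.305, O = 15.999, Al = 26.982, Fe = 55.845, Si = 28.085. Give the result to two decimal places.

12.21 percentage points

Fe in (Mg0.32Fe0.68)2SiO4: molar mass 183.585 g/mol; 1.36×55.845 = 75.949 g → 41.37 wt%.
Fe in (Mg0.16Fe0.84)3Al2Si3O12: molar mass 482.603 g/mol; 2.52×55.845 = 140.729 g → 29.16 wt%.
Difference = 41.37 − 29.16 = 12.21 percentage points.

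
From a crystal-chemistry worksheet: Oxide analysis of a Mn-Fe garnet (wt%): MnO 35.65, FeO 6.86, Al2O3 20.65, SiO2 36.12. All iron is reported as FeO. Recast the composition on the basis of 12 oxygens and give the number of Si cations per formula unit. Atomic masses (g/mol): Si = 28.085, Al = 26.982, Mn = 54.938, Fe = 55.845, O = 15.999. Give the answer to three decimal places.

2.996 Si apfu

35.65 wt% MnO ÷ 70.937 g/mol = 0.50256 mol, giving 0.50256 Mn and 0.50256 O.
6.86 wt% FeO ÷ 71.844 g/mol = 0.09548 mol, giving 0.09548 Fe and 0.09548 O.
20.65 wt% Al2O3 ÷ 101.961 g/mol = 0.20253 mol, giving 0.40506 Al and 0.60759 O.
36.12 wt% SiO2 ÷ 60.083 g/mol = 0.60117 mol, giving 0.60117 Si and 1.20234 O.
Oxygen sums to 2.40797; scaling by 12/2.40797 = 4.98345 puts the formula on 12 O.
Si: 0.60117 × 4.98345 = 2.996 atoms per formula unit.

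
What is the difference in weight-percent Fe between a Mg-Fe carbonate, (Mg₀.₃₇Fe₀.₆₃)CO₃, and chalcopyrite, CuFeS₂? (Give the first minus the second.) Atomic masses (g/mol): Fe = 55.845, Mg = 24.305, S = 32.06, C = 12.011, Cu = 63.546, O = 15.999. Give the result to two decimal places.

3.34 percentage points

Fe in (Mg₀.₃₇Fe₀.₆₃)CO₃: molar mass 104.183 g/mol; 0.63×55.845 = 35.182 g → 33.77 wt%.
Fe in CuFeS₂: molar mass 183.511 g/mol; 1×55.845 = 55.845 g → 30.43 wt%.
Difference = 33.77 − 30.43 = 3.34 percentage points.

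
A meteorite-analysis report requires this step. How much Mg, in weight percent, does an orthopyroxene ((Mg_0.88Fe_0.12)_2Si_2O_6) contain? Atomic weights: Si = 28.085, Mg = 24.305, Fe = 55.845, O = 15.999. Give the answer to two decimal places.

M((Mg_0.88Fe_0.12)_2Si_2O_6) = 208.344 g/mol.
Mg contributes 1.76 × 24.305 = 42.777 g per mole.
42.777/208.344 = 0.2053 → 20.53%.

20.53 weight percent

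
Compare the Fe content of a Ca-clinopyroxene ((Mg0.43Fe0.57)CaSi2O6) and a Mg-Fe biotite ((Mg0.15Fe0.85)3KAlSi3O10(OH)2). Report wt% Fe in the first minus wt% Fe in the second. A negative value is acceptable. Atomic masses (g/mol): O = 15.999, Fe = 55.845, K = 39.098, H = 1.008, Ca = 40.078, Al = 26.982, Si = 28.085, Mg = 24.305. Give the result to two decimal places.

Fe in (Mg0.43Fe0.57)CaSi2O6: molar mass 234.525 g/mol; 0.57×55.845 = 31.832 g → 13.57 wt%.
Fe in (Mg0.15Fe0.85)3KAlSi3O10(OH)2: molar mass 497.681 g/mol; 2.55×55.845 = 142.405 g → 28.61 wt%.
Difference = 13.57 − 28.61 = -15.04 percentage points.

-15.04 percentage points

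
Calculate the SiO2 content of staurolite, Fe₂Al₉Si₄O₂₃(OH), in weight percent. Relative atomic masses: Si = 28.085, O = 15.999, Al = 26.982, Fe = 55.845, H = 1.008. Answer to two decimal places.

Formula mass = 851.852 g/mol.
4 Si → 4.0000 mol SiO2 per formula unit; M(SiO2) = 60.083, so SiO2 mass = 240.332 g.
240.332/851.852 × 100 = 28.21 wt%.

28.21 wt%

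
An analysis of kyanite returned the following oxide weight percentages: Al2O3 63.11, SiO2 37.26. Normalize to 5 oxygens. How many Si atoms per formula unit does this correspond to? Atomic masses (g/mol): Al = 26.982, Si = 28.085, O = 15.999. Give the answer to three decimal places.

1.001 Si apfu

Al2O3 (M=101.961): mol = 0.61896; Al = 1.23792, O = 1.85688.
SiO2 (M=60.083): mol = 0.62014; Si = 0.62014, O = 1.24028.
ΣO = 3.09716; factor = 5/ΣO = 1.61438.
Si apfu = 0.62014 × 1.61438 = 1.001.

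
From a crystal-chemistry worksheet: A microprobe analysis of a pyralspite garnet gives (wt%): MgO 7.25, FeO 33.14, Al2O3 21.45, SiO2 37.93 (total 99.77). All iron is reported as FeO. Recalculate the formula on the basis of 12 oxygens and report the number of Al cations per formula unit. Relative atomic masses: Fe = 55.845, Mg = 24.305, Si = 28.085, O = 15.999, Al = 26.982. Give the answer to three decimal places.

7.25 wt% MgO ÷ 40.304 g/mol = 0.17988 mol, giving 0.17988 Mg and 0.17988 O.
33.14 wt% FeO ÷ 71.844 g/mol = 0.46128 mol, giving 0.46128 Fe and 0.46128 O.
21.45 wt% Al2O3 ÷ 101.961 g/mol = 0.21037 mol, giving 0.42074 Al and 0.63111 O.
37.93 wt% SiO2 ÷ 60.083 g/mol = 0.63129 mol, giving 0.63129 Si and 1.26258 O.
Oxygen sums to 2.53485; scaling by 12/2.53485 = 4.73401 puts the formula on 12 O.
Al: 0.42074 × 4.73401 = 1.992 atoms per formula unit.

1.992 Al apfu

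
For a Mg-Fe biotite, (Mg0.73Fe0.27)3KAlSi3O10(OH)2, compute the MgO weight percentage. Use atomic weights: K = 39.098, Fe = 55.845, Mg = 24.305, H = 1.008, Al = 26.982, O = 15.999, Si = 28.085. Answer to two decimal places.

19.93 wt%

M((Mg0.73Fe0.27)3KAlSi3O10(OH)2) = 442.801 g/mol; M(MgO) = 40.304 g/mol.
Moles MgO per formula unit = 2.19 Mg ÷ 1 = 2.1900.
MgO fraction = (2.1900 × 40.304) / 442.801 = 88.266/442.801 = 0.1993.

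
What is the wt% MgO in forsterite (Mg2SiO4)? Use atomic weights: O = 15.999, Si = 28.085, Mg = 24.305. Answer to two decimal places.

Molar mass of Mg2SiO4 = 2·24.305 + 1·28.085 + 4·15.999 = 140.691 g/mol.
Each formula unit contains 2 Mg, equivalent to 2/1 = 2.0000 mol MgO.
M(MgO) = 1×24.305 + 1×15.999 = 40.304 g/mol.
Mass of MgO per formula unit = 2.0000 × 40.304 = 80.608 g.
MgO wt% = 80.608 / 140.691 × 100 = 57.29%.

57.29 wt%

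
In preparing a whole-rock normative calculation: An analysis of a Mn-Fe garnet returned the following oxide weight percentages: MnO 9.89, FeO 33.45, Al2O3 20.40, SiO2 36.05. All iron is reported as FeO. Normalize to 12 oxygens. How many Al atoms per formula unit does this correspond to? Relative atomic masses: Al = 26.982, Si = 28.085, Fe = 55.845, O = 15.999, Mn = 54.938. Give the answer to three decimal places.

1.996 Al apfu

9.89 wt% MnO ÷ 70.937 g/mol = 0.13942 mol, giving 0.13942 Mn and 0.13942 O.
33.45 wt% FeO ÷ 71.844 g/mol = 0.46559 mol, giving 0.46559 Fe and 0.46559 O.
20.40 wt% Al2O3 ÷ 101.961 g/mol = 0.20008 mol, giving 0.40016 Al and 0.60024 O.
36.05 wt% SiO2 ÷ 60.083 g/mol = 0.60000 mol, giving 0.60000 Si and 1.20000 O.
Oxygen sums to 2.40525; scaling by 12/2.40525 = 4.98909 puts the formula on 12 O.
Al: 0.40016 × 4.98909 = 1.996 atoms per formula unit.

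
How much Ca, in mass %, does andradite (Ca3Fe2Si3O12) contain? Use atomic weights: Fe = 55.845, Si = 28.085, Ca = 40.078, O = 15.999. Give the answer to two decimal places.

23.66 mass %

M(Ca3Fe2Si3O12) = 508.167 g/mol.
Ca contributes 3 × 40.078 = 120.234 g per mole.
120.234/508.167 = 0.2366 → 23.66%.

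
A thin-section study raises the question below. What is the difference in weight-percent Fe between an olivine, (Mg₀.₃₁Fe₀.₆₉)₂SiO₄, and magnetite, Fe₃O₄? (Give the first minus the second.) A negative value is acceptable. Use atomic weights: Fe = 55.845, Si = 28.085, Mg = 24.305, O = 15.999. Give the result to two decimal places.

Fe in (Mg₀.₃₁Fe₀.₆₉)₂SiO₄: molar mass 184.216 g/mol; 1.38×55.845 = 77.066 g → 41.83 wt%.
Fe in Fe₃O₄: molar mass 231.531 g/mol; 3×55.845 = 167.535 g → 72.36 wt%.
Difference = 41.83 − 72.36 = -30.53 percentage points.

-30.53 percentage points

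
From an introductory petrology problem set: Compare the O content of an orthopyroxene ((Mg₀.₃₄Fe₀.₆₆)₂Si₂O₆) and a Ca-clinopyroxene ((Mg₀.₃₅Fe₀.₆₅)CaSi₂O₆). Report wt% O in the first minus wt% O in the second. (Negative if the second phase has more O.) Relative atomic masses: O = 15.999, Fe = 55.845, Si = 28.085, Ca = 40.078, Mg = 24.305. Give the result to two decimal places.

M((Mg₀.₃₄Fe₀.₆₆)₂Si₂O₆) = 242.407 g/mol, so wt% O = 95.994/242.407 × 100 = 39.60%.
M((Mg₀.₃₅Fe₀.₆₅)CaSi₂O₆) = 237.048 g/mol, so wt% O = 95.994/237.048 × 100 = 40.50%.
39.60 − 40.50 = -0.90 pp.

-0.90 percentage points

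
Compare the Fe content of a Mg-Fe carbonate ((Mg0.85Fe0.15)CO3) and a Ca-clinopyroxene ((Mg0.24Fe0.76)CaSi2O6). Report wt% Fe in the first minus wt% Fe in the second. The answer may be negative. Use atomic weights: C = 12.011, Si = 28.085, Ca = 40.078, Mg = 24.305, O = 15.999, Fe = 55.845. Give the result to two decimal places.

Fe in (Mg0.85Fe0.15)CO3: molar mass 89.044 g/mol; 0.15×55.845 = 8.377 g → 9.41 wt%.
Fe in (Mg0.24Fe0.76)CaSi2O6: molar mass 240.517 g/mol; 0.76×55.845 = 42.442 g → 17.65 wt%.
Difference = 9.41 − 17.65 = -8.24 percentage points.

-8.24 percentage points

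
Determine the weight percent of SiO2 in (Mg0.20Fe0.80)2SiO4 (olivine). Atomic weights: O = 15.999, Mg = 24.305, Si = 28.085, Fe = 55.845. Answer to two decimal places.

Formula mass = 191.155 g/mol.
1 Si → 1.0000 mol SiO2 per formula unit; M(SiO2) = 60.083, so SiO2 mass = 60.083 g.
60.083/191.155 × 100 = 31.43 wt%.

31.43 wt%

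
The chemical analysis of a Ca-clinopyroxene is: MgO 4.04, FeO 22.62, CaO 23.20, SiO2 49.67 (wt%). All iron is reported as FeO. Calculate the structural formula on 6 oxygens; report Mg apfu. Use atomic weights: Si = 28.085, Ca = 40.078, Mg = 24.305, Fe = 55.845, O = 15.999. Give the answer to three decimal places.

0.242 Mg apfu

4.04 wt% MgO ÷ 40.304 g/mol = 0.10024 mol, giving 0.10024 Mg and 0.10024 O.
22.62 wt% FeO ÷ 71.844 g/mol = 0.31485 mol, giving 0.31485 Fe and 0.31485 O.
23.20 wt% CaO ÷ 56.077 g/mol = 0.41372 mol, giving 0.41372 Ca and 0.41372 O.
49.67 wt% SiO2 ÷ 60.083 g/mol = 0.82669 mol, giving 0.82669 Si and 1.65338 O.
Oxygen sums to 2.48219; scaling by 6/2.48219 = 2.41722 puts the formula on 6 O.
Mg: 0.10024 × 2.41722 = 0.242 atoms per formula unit.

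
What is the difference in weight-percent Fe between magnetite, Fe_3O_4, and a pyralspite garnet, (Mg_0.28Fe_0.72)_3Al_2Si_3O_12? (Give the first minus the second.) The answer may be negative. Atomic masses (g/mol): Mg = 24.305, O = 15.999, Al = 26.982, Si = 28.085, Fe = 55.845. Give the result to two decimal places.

Fe in Fe_3O_4: molar mass 231.531 g/mol; 3×55.845 = 167.535 g → 72.36 wt%.
Fe in (Mg_0.28Fe_0.72)_3Al_2Si_3O_12: molar mass 471.248 g/mol; 2.16×55.845 = 120.625 g → 25.60 wt%.
Difference = 72.36 − 25.60 = 46.76 percentage points.

46.76 percentage points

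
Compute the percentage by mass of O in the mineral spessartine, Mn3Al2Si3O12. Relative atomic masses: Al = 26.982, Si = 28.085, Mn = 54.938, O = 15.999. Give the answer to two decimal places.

Formula mass = 3·54.938 + 2·26.982 + 3·28.085 + 12·15.999 = 495.021 g/mol, of which 191.988 g is O.
So O makes up 191.988/495.021 = 0.3878 of the mass, i.e. 38.78%.

38.78 weight percent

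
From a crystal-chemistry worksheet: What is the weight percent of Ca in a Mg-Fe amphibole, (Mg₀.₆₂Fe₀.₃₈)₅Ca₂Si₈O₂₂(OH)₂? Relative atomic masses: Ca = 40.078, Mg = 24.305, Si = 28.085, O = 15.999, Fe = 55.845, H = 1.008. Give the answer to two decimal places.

M((Mg₀.₆₂Fe₀.₃₈)₅Ca₂Si₈O₂₂(OH)₂) = 872.279 g/mol.
Ca contributes 2 × 40.078 = 80.156 g per mole.
80.156/872.279 = 0.0919 → 9.19%.

9.19 mass %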